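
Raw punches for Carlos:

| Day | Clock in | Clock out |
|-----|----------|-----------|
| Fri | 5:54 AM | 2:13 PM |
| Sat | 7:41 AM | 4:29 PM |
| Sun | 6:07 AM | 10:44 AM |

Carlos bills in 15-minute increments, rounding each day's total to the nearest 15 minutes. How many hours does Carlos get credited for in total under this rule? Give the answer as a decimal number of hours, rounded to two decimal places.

21.50 hours

Fri: 5:54 AM–2:13 PM = 8 h 19 min → rounds to 8 h 15 min
Sat: 7:41 AM–4:29 PM = 8 h 48 min → rounds to 8 h 45 min
Sun: 6:07 AM–10:44 AM = 4 h 37 min → rounds to 4 h 30 min
Total credited: 21 h 30 min.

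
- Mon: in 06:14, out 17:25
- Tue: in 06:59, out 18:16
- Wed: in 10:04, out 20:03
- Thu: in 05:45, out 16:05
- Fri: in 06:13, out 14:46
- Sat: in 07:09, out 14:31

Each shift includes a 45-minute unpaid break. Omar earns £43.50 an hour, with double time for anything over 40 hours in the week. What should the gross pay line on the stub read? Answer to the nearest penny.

Mon: 06:14–17:25 = 11 h 11 min; less 45 min break → 10 h 26 min
Tue: 06:59–18:16 = 11 h 17 min; less 45 min break → 10 h 32 min
Wed: 10:04–20:03 = 9 h 59 min; less 45 min break → 9 h 14 min
Thu: 05:45–16:05 = 10 h 20 min; less 45 min break → 9 h 35 min
Fri: 06:13–14:46 = 8 h 33 min; less 45 min break → 7 h 48 min
Sat: 07:09–14:31 = 7 h 22 min; less 45 min break → 6 h 37 min
Total worked: 54 h 12 min = 3252 min.
Regular 40 h 0 min = 2400 min at £43.50/h; overtime 14 h 12 min = 852 min at £87.00/h.
Pay = (2400 × £43.50 + 852 × £87.00) ÷ 60 = £2975.40.

£2975.40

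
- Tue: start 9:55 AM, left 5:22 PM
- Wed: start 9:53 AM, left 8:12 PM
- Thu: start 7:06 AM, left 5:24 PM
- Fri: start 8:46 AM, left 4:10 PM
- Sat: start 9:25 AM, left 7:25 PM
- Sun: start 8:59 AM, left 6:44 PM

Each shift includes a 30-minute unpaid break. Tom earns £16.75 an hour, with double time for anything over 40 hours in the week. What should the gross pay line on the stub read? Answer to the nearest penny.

£1079.26

Tue: 9:55 AM–5:22 PM = 7 h 27 min; less 30 min break → 6 h 57 min
Wed: 9:53 AM–8:12 PM = 10 h 19 min; less 30 min break → 9 h 49 min
Thu: 7:06 AM–5:24 PM = 10 h 18 min; less 30 min break → 9 h 48 min
Fri: 8:46 AM–4:10 PM = 7 h 24 min; less 30 min break → 6 h 54 min
Sat: 9:25 AM–7:25 PM = 10 h 0 min; less 30 min break → 9 h 30 min
Sun: 8:59 AM–6:44 PM = 9 h 45 min; less 30 min break → 9 h 15 min
Total worked: 52 h 13 min = 3133 min.
Regular 40 h 0 min = 2400 min at £16.75/h; overtime 12 h 13 min = 733 min at £33.50/h.
Pay = (2400 × £16.75 + 733 × £33.50) ÷ 60 = £1079.26.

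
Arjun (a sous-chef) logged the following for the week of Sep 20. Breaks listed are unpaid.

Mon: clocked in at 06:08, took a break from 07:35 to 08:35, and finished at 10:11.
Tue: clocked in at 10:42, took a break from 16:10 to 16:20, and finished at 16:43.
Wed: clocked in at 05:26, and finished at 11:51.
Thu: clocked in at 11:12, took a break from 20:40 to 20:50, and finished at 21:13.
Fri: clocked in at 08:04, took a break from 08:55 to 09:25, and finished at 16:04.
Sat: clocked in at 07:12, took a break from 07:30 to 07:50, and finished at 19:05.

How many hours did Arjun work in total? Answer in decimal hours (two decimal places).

44.22 hours

Mon: 06:08–10:11 = 4 h 3 min; less 60 min break → 3 h 3 min
Tue: 10:42–16:43 = 6 h 1 min; less 10 min break → 5 h 51 min
Wed: 05:26–11:51 = 6 h 25 min
Thu: 11:12–21:13 = 10 h 1 min; less 10 min break → 9 h 51 min
Fri: 08:04–16:04 = 8 h 0 min; less 30 min break → 7 h 30 min
Sat: 07:12–19:05 = 11 h 53 min; less 20 min break → 11 h 33 min
Total: 3 h 3 min + 5 h 51 min + 6 h 25 min + 9 h 51 min + 7 h 30 min + 11 h 33 min = 44 h 13 min.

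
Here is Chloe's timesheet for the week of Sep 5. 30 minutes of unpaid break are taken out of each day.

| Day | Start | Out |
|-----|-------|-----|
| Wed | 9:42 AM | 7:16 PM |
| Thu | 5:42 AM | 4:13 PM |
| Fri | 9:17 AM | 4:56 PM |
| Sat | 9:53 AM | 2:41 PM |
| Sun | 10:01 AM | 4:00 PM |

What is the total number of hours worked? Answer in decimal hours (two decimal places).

36.02 hours

Wed: 9:42 AM–7:16 PM = 9 h 34 min; less 30 min break → 9 h 4 min
Thu: 5:42 AM–4:13 PM = 10 h 31 min; less 30 min break → 10 h 1 min
Fri: 9:17 AM–4:56 PM = 7 h 39 min; less 30 min break → 7 h 9 min
Sat: 9:53 AM–2:41 PM = 4 h 48 min; less 30 min break → 4 h 18 min
Sun: 10:01 AM–4:00 PM = 5 h 59 min; less 30 min break → 5 h 29 min
Total: 9 h 4 min + 10 h 1 min + 7 h 9 min + 4 h 18 min + 5 h 29 min = 36 h 1 min.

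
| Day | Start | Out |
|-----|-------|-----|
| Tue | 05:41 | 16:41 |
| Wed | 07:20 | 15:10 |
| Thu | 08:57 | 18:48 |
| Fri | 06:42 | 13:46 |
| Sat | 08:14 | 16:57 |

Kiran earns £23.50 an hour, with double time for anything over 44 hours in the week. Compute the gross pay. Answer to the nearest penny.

Tue: 05:41–16:41 = 11 h 0 min
Wed: 07:20–15:10 = 7 h 50 min
Thu: 08:57–18:48 = 9 h 51 min
Fri: 06:42–13:46 = 7 h 4 min
Sat: 08:14–16:57 = 8 h 43 min
Total worked: 44 h 28 min = 2668 min.
Regular 44 h 0 min = 2640 min at £23.50/h; overtime 0 h 28 min = 28 min at £47.00/h.
Pay = (2640 × £23.50 + 28 × £47.00) ÷ 60 = £1055.93.

£1055.93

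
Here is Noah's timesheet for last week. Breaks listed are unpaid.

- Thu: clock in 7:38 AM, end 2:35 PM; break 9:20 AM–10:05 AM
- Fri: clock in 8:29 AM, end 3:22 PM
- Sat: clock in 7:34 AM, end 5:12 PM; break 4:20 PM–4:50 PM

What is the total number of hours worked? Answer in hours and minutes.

22 h 13 min

Thu: 7:38 AM–2:35 PM = 6 h 57 min; less 45 min break → 6 h 12 min
Fri: 8:29 AM–3:22 PM = 6 h 53 min
Sat: 7:34 AM–5:12 PM = 9 h 38 min; less 30 min break → 9 h 8 min
Total: 6 h 12 min + 6 h 53 min + 9 h 8 min = 22 h 13 min.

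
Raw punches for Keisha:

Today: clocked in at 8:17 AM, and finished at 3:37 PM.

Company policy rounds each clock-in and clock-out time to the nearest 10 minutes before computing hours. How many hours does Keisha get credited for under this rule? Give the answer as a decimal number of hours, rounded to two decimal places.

7.33 hours

Today: in 8:17 AM→8:20 AM, out 3:37 PM→3:40 PM; 7 h 20 min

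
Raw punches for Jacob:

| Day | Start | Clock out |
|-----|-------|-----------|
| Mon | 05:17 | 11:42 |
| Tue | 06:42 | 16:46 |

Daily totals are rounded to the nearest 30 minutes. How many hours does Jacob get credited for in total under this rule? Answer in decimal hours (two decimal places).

16.50 hours

Mon: 05:17–11:42 = 6 h 25 min → rounds to 6 h 30 min
Tue: 06:42–16:46 = 10 h 4 min → rounds to 10 h 0 min
Total credited: 16 h 30 min.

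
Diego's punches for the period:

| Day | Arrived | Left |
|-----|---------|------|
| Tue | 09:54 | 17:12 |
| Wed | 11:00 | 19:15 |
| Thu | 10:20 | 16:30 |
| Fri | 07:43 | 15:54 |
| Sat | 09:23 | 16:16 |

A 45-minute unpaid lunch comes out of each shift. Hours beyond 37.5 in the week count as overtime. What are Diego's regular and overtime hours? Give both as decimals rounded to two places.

Tue: 09:54–17:12 = 7 h 18 min; less 45 min break → 6 h 33 min
Wed: 11:00–19:15 = 8 h 15 min; less 45 min break → 7 h 30 min
Thu: 10:20–16:30 = 6 h 10 min; less 45 min break → 5 h 25 min
Fri: 07:43–15:54 = 8 h 11 min; less 45 min break → 7 h 26 min
Sat: 09:23–16:16 = 6 h 53 min; less 45 min break → 6 h 8 min
Total worked: 33 h 2 min = 33.03 h.
Threshold 37.5 h → overtime 0 h 0 min, regular 33 h 2 min.

Regular 33.03 hours, overtime 0.00 hours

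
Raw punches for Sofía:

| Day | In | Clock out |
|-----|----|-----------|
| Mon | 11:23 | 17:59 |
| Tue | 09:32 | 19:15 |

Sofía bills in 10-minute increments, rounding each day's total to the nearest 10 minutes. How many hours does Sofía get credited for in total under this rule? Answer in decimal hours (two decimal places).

16.33 hours

Mon: 11:23–17:59 = 6 h 36 min → rounds to 6 h 40 min
Tue: 09:32–19:15 = 9 h 43 min → rounds to 9 h 40 min
Total credited: 16 h 20 min.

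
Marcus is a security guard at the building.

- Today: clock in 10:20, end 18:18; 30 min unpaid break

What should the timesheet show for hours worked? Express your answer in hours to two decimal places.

Today: 10:20–18:18 = 7 h 58 min; less 30 min break → 7 h 28 min

7.47 hours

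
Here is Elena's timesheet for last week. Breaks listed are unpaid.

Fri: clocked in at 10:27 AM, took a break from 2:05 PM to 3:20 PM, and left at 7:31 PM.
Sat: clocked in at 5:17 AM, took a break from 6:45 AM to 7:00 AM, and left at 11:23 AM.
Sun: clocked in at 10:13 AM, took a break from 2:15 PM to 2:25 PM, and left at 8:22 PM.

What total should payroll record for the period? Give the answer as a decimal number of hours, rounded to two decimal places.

23.65 hours

Fri: 10:27 AM–7:31 PM = 9 h 4 min; less 75 min break → 7 h 49 min
Sat: 5:17 AM–11:23 AM = 6 h 6 min; less 15 min break → 5 h 51 min
Sun: 10:13 AM–8:22 PM = 10 h 9 min; less 10 min break → 9 h 59 min
Total: 7 h 49 min + 5 h 51 min + 9 h 59 min = 23 h 39 min.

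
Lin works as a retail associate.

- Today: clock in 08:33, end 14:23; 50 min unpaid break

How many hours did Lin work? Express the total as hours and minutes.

Today: 08:33–14:23 = 5 h 50 min; less 50 min break → 5 h 0 min

5 h 0 min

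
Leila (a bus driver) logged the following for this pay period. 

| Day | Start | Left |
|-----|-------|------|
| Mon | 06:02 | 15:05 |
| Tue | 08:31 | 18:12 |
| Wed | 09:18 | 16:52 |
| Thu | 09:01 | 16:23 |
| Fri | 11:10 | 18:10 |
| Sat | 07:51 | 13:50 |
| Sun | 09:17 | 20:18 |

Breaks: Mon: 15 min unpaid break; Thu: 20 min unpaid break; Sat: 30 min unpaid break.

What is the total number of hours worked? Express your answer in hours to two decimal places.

56.58 hours

Mon: 06:02–15:05 = 9 h 3 min; less 15 min break → 8 h 48 min
Tue: 08:31–18:12 = 9 h 41 min
Wed: 09:18–16:52 = 7 h 34 min
Thu: 09:01–16:23 = 7 h 22 min; less 20 min break → 7 h 2 min
Fri: 11:10–18:10 = 7 h 0 min
Sat: 07:51–13:50 = 5 h 59 min; less 30 min break → 5 h 29 min
Sun: 09:17–20:18 = 11 h 1 min
Total: 8 h 48 min + 9 h 41 min + 7 h 34 min + 7 h 2 min + 7 h 0 min + 5 h 29 min + 11 h 1 min = 56 h 35 min.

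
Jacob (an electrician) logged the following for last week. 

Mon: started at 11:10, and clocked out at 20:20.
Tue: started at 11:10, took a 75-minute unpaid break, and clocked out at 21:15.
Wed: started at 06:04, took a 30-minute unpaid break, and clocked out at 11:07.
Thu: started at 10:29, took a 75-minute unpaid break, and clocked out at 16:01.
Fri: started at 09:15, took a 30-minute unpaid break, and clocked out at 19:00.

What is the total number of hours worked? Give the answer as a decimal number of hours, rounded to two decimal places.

36.08 hours

Mon: 11:10–20:20 = 9 h 10 min
Tue: 11:10–21:15 = 10 h 5 min; less 75 min break → 8 h 50 min
Wed: 06:04–11:07 = 5 h 3 min; less 30 min break → 4 h 33 min
Thu: 10:29–16:01 = 5 h 32 min; less 75 min break → 4 h 17 min
Fri: 09:15–19:00 = 9 h 45 min; less 30 min break → 9 h 15 min
Total: 9 h 10 min + 8 h 50 min + 4 h 33 min + 4 h 17 min + 9 h 15 min = 36 h 5 min.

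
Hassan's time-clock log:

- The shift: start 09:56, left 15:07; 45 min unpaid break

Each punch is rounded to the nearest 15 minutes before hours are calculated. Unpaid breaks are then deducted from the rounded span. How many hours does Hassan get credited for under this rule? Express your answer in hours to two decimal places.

4.25 hours

The shift: in 09:56→10:00, out 15:07→15:00; 5 h 0 min − 45 min = 4 h 15 min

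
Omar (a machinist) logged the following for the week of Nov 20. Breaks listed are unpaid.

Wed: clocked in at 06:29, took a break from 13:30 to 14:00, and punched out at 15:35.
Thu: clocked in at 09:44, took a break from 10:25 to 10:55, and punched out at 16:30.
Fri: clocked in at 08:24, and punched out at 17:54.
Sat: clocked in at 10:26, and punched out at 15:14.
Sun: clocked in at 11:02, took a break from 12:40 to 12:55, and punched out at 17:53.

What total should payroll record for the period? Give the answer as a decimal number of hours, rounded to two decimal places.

35.77 hours

Wed: 06:29–15:35 = 9 h 6 min; less 30 min break → 8 h 36 min
Thu: 09:44–16:30 = 6 h 46 min; less 30 min break → 6 h 16 min
Fri: 08:24–17:54 = 9 h 30 min
Sat: 10:26–15:14 = 4 h 48 min
Sun: 11:02–17:53 = 6 h 51 min; less 15 min break → 6 h 36 min
Total: 8 h 36 min + 6 h 16 min + 9 h 30 min + 4 h 48 min + 6 h 36 min = 35 h 46 min.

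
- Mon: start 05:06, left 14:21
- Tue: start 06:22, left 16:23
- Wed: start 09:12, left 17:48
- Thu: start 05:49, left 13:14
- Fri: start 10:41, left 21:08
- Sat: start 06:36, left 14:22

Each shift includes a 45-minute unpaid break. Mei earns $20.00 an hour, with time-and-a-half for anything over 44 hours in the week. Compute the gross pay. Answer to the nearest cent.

$1030.00

Mon: 05:06–14:21 = 9 h 15 min; less 45 min break → 8 h 30 min
Tue: 06:22–16:23 = 10 h 1 min; less 45 min break → 9 h 16 min
Wed: 09:12–17:48 = 8 h 36 min; less 45 min break → 7 h 51 min
Thu: 05:49–13:14 = 7 h 25 min; less 45 min break → 6 h 40 min
Fri: 10:41–21:08 = 10 h 27 min; less 45 min break → 9 h 42 min
Sat: 06:36–14:22 = 7 h 46 min; less 45 min break → 7 h 1 min
Total worked: 49 h 0 min = 2940 min.
Regular 44 h 0 min = 2640 min at $20.00/h; overtime 5 h 0 min = 300 min at $30.00/h.
Pay = (2640 × $20.00 + 300 × $30.00) ÷ 60 = $1030.00.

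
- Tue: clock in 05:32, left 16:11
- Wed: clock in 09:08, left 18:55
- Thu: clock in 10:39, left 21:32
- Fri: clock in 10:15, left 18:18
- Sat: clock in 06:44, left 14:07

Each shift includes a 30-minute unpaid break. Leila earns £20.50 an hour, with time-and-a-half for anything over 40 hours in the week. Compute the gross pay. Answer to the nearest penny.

Tue: 05:32–16:11 = 10 h 39 min; less 30 min break → 10 h 9 min
Wed: 09:08–18:55 = 9 h 47 min; less 30 min break → 9 h 17 min
Thu: 10:39–21:32 = 10 h 53 min; less 30 min break → 10 h 23 min
Fri: 10:15–18:18 = 8 h 3 min; less 30 min break → 7 h 33 min
Sat: 06:44–14:07 = 7 h 23 min; less 30 min break → 6 h 53 min
Total worked: 44 h 15 min = 2655 min.
Regular 40 h 0 min = 2400 min at £20.50/h; overtime 4 h 15 min = 255 min at £30.75/h.
Pay = (2400 × £20.50 + 255 × £30.75) ÷ 60 = £950.69.

£950.69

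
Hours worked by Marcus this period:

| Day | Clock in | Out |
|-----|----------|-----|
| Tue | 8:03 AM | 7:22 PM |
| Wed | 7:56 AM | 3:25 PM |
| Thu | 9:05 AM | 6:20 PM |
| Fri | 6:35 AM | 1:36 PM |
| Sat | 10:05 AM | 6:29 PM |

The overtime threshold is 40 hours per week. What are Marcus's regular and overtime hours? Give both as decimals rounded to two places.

Tue: 8:03 AM–7:22 PM = 11 h 19 min
Wed: 7:56 AM–3:25 PM = 7 h 29 min
Thu: 9:05 AM–6:20 PM = 9 h 15 min
Fri: 6:35 AM–1:36 PM = 7 h 1 min
Sat: 10:05 AM–6:29 PM = 8 h 24 min
Total worked: 43 h 28 min = 43.47 h.
Threshold 40 h → overtime 3 h 28 min, regular 40 h 0 min.

Regular 40.00 hours, overtime 3.47 hours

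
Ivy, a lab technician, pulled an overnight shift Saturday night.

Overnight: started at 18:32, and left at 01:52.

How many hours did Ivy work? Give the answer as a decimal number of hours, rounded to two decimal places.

Overnight: 18:32 → midnight = 5 h 28 min; midnight → 01:52 = 1 h 52 min; span 7 h 20 min

7.33 hours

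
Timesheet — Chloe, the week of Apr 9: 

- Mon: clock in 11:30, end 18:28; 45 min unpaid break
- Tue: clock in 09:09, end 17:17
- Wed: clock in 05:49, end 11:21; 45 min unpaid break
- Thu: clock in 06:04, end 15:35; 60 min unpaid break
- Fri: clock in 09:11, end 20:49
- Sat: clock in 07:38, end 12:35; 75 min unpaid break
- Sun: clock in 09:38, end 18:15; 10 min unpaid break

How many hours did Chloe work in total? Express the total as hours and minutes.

51 h 26 min

Mon: 11:30–18:28 = 6 h 58 min; less 45 min break → 6 h 13 min
Tue: 09:09–17:17 = 8 h 8 min
Wed: 05:49–11:21 = 5 h 32 min; less 45 min break → 4 h 47 min
Thu: 06:04–15:35 = 9 h 31 min; less 60 min break → 8 h 31 min
Fri: 09:11–20:49 = 11 h 38 min
Sat: 07:38–12:35 = 4 h 57 min; less 75 min break → 3 h 42 min
Sun: 09:38–18:15 = 8 h 37 min; less 10 min break → 8 h 27 min
Total: 6 h 13 min + 8 h 8 min + 4 h 47 min + 8 h 31 min + 11 h 38 min + 3 h 42 min + 8 h 27 min = 51 h 26 min.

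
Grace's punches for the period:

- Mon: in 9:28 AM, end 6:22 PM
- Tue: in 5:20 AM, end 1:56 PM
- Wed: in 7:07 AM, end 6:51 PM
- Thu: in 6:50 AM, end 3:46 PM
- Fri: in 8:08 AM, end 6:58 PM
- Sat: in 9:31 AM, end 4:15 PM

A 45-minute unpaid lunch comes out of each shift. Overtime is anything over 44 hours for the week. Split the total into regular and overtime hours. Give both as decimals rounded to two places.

Mon: 9:28 AM–6:22 PM = 8 h 54 min; less 45 min break → 8 h 9 min
Tue: 5:20 AM–1:56 PM = 8 h 36 min; less 45 min break → 7 h 51 min
Wed: 7:07 AM–6:51 PM = 11 h 44 min; less 45 min break → 10 h 59 min
Thu: 6:50 AM–3:46 PM = 8 h 56 min; less 45 min break → 8 h 11 min
Fri: 8:08 AM–6:58 PM = 10 h 50 min; less 45 min break → 10 h 5 min
Sat: 9:31 AM–4:15 PM = 6 h 44 min; less 45 min break → 5 h 59 min
Total worked: 51 h 14 min = 51.23 h.
Threshold 44 h → overtime 7 h 14 min, regular 44 h 0 min.

Regular 44.00 hours, overtime 7.23 hours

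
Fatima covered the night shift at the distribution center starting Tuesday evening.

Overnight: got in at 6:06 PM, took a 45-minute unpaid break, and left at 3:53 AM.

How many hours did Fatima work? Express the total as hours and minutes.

9 h 2 min

Overnight: 6:06 PM → midnight = 5 h 54 min; midnight → 3:53 AM = 3 h 53 min; span 9 h 47 min; less 45 min break → 9 h 2 min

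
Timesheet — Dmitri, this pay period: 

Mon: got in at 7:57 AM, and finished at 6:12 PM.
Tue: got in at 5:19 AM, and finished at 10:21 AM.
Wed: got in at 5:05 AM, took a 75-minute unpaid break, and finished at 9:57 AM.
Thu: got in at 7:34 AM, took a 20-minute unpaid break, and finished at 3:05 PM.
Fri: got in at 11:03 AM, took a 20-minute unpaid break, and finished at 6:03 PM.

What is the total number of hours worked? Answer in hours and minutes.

Mon: 7:57 AM–6:12 PM = 10 h 15 min
Tue: 5:19 AM–10:21 AM = 5 h 2 min
Wed: 5:05 AM–9:57 AM = 4 h 52 min; less 75 min break → 3 h 37 min
Thu: 7:34 AM–3:05 PM = 7 h 31 min; less 20 min break → 7 h 11 min
Fri: 11:03 AM–6:03 PM = 7 h 0 min; less 20 min break → 6 h 40 min
Total: 10 h 15 min + 5 h 2 min + 3 h 37 min + 7 h 11 min + 6 h 40 min = 32 h 45 min.

32 h 45 min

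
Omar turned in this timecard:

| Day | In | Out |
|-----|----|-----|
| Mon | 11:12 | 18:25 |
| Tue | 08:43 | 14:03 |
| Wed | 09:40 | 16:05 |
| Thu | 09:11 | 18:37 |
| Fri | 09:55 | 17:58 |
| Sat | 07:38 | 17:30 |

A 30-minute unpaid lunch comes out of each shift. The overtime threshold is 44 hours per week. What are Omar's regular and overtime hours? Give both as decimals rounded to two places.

Mon: 11:12–18:25 = 7 h 13 min; less 30 min break → 6 h 43 min
Tue: 08:43–14:03 = 5 h 20 min; less 30 min break → 4 h 50 min
Wed: 09:40–16:05 = 6 h 25 min; less 30 min break → 5 h 55 min
Thu: 09:11–18:37 = 9 h 26 min; less 30 min break → 8 h 56 min
Fri: 09:55–17:58 = 8 h 3 min; less 30 min break → 7 h 33 min
Sat: 07:38–17:30 = 9 h 52 min; less 30 min break → 9 h 22 min
Total worked: 43 h 19 min = 43.32 h.
Threshold 44 h → overtime 0 h 0 min, regular 43 h 19 min.

Regular 43.32 hours, overtime 0.00 hours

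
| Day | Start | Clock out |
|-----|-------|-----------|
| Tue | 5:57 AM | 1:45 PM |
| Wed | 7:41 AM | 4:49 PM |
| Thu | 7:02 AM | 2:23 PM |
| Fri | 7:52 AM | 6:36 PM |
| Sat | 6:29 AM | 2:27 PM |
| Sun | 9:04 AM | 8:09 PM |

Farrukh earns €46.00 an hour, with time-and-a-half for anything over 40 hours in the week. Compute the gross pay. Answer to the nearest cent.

€2810.60

Tue: 5:57 AM–1:45 PM = 7 h 48 min
Wed: 7:41 AM–4:49 PM = 9 h 8 min
Thu: 7:02 AM–2:23 PM = 7 h 21 min
Fri: 7:52 AM–6:36 PM = 10 h 44 min
Sat: 6:29 AM–2:27 PM = 7 h 58 min
Sun: 9:04 AM–8:09 PM = 11 h 5 min
Total worked: 54 h 4 min = 3244 min.
Regular 40 h 0 min = 2400 min at €46.00/h; overtime 14 h 4 min = 844 min at €69.00/h.
Pay = (2400 × €46.00 + 844 × €69.00) ÷ 60 = €2810.60.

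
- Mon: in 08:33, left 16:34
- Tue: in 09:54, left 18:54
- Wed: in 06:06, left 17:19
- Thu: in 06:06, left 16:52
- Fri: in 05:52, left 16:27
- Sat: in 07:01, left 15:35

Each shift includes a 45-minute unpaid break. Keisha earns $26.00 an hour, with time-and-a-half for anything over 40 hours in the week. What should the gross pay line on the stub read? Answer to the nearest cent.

$1572.35

Mon: 08:33–16:34 = 8 h 1 min; less 45 min break → 7 h 16 min
Tue: 09:54–18:54 = 9 h 0 min; less 45 min break → 8 h 15 min
Wed: 06:06–17:19 = 11 h 13 min; less 45 min break → 10 h 28 min
Thu: 06:06–16:52 = 10 h 46 min; less 45 min break → 10 h 1 min
Fri: 05:52–16:27 = 10 h 35 min; less 45 min break → 9 h 50 min
Sat: 07:01–15:35 = 8 h 34 min; less 45 min break → 7 h 49 min
Total worked: 53 h 39 min = 3219 min.
Regular 40 h 0 min = 2400 min at $26.00/h; overtime 13 h 39 min = 819 min at $39.00/h.
Pay = (2400 × $26.00 + 819 × $39.00) ÷ 60 = $1572.35.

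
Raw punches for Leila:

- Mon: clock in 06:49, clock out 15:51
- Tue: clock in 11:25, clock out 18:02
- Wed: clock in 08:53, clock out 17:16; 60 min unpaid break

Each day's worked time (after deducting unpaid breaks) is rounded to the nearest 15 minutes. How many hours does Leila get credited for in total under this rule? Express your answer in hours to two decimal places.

Mon: 06:49–15:51 = 9 h 2 min → rounds to 9 h 0 min
Tue: 11:25–18:02 = 6 h 37 min → rounds to 6 h 30 min
Wed: 08:53–17:16 = 8 h 23 min − 60 min = 7 h 23 min → rounds to 7 h 30 min
Total credited: 23 h 0 min.

23.00 hours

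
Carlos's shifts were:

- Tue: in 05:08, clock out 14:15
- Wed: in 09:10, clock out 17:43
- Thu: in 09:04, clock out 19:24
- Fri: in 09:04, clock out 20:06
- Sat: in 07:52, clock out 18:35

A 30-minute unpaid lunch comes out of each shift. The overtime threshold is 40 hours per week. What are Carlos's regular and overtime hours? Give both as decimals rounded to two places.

Tue: 05:08–14:15 = 9 h 7 min; less 30 min break → 8 h 37 min
Wed: 09:10–17:43 = 8 h 33 min; less 30 min break → 8 h 3 min
Thu: 09:04–19:24 = 10 h 20 min; less 30 min break → 9 h 50 min
Fri: 09:04–20:06 = 11 h 2 min; less 30 min break → 10 h 32 min
Sat: 07:52–18:35 = 10 h 43 min; less 30 min break → 10 h 13 min
Total worked: 47 h 15 min = 47.25 h.
Threshold 40 h → overtime 7 h 15 min, regular 40 h 0 min.

Regular 40.00 hours, overtime 7.25 hours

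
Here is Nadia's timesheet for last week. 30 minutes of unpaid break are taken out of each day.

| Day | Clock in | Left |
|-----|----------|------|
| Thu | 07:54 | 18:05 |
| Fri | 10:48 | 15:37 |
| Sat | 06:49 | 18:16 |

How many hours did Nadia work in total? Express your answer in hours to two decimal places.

24.95 hours

Thu: 07:54–18:05 = 10 h 11 min; less 30 min break → 9 h 41 min
Fri: 10:48–15:37 = 4 h 49 min; less 30 min break → 4 h 19 min
Sat: 06:49–18:16 = 11 h 27 min; less 30 min break → 10 h 57 min
Total: 9 h 41 min + 4 h 19 min + 10 h 57 min = 24 h 57 min.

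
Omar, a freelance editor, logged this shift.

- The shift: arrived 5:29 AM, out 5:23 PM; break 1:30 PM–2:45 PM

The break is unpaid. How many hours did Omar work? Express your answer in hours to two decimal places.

10.65 hours

The shift: 5:29 AM–5:23 PM = 11 h 54 min; less 75 min break → 10 h 39 min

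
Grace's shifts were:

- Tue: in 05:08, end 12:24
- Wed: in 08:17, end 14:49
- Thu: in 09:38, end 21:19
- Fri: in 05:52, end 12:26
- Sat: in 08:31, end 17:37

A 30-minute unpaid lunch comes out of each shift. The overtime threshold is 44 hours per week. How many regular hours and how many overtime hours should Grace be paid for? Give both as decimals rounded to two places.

Regular 38.65 hours, overtime 0.00 hours

Tue: 05:08–12:24 = 7 h 16 min; less 30 min break → 6 h 46 min
Wed: 08:17–14:49 = 6 h 32 min; less 30 min break → 6 h 2 min
Thu: 09:38–21:19 = 11 h 41 min; less 30 min break → 11 h 11 min
Fri: 05:52–12:26 = 6 h 34 min; less 30 min break → 6 h 4 min
Sat: 08:31–17:37 = 9 h 6 min; less 30 min break → 8 h 36 min
Total worked: 38 h 39 min = 38.65 h.
Threshold 44 h → overtime 0 h 0 min, regular 38 h 39 min.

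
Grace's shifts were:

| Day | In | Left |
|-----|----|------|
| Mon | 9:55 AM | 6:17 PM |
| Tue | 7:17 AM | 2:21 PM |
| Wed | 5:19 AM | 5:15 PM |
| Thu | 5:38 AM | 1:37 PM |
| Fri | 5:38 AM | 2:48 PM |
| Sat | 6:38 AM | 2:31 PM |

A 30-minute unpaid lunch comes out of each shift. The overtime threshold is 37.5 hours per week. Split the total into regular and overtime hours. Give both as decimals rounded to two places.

Regular 37.50 hours, overtime 11.90 hours

Mon: 9:55 AM–6:17 PM = 8 h 22 min; less 30 min break → 7 h 52 min
Tue: 7:17 AM–2:21 PM = 7 h 4 min; less 30 min break → 6 h 34 min
Wed: 5:19 AM–5:15 PM = 11 h 56 min; less 30 min break → 11 h 26 min
Thu: 5:38 AM–1:37 PM = 7 h 59 min; less 30 min break → 7 h 29 min
Fri: 5:38 AM–2:48 PM = 9 h 10 min; less 30 min break → 8 h 40 min
Sat: 6:38 AM–2:31 PM = 7 h 53 min; less 30 min break → 7 h 23 min
Total worked: 49 h 24 min = 49.40 h.
Threshold 37.5 h → overtime 11 h 54 min, regular 37 h 30 min.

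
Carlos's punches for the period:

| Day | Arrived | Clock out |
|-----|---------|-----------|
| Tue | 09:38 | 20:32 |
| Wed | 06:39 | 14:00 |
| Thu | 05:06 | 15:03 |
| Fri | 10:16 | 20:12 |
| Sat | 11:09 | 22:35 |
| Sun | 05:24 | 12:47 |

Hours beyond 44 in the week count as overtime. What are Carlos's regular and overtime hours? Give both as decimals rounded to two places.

Regular 44.00 hours, overtime 12.95 hours

Tue: 09:38–20:32 = 10 h 54 min
Wed: 06:39–14:00 = 7 h 21 min
Thu: 05:06–15:03 = 9 h 57 min
Fri: 10:16–20:12 = 9 h 56 min
Sat: 11:09–22:35 = 11 h 26 min
Sun: 05:24–12:47 = 7 h 23 min
Total worked: 56 h 57 min = 56.95 h.
Threshold 44 h → overtime 12 h 57 min, regular 44 h 0 min.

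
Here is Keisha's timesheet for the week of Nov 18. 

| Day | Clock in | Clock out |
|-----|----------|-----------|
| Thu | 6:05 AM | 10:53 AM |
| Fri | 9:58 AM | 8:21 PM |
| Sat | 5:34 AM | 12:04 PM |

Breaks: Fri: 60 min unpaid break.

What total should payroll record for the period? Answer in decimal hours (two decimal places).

Thu: 6:05 AM–10:53 AM = 4 h 48 min
Fri: 9:58 AM–8:21 PM = 10 h 23 min; less 60 min break → 9 h 23 min
Sat: 5:34 AM–12:04 PM = 6 h 30 min
Total: 4 h 48 min + 9 h 23 min + 6 h 30 min = 20 h 41 min.

20.68 hours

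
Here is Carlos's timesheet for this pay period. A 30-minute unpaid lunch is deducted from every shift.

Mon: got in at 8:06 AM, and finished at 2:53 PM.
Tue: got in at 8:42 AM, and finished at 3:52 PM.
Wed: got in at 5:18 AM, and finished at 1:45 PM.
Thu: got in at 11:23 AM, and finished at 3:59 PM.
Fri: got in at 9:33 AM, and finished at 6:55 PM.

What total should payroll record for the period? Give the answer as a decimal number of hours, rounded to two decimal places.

33.87 hours

Mon: 8:06 AM–2:53 PM = 6 h 47 min; less 30 min break → 6 h 17 min
Tue: 8:42 AM–3:52 PM = 7 h 10 min; less 30 min break → 6 h 40 min
Wed: 5:18 AM–1:45 PM = 8 h 27 min; less 30 min break → 7 h 57 min
Thu: 11:23 AM–3:59 PM = 4 h 36 min; less 30 min break → 4 h 6 min
Fri: 9:33 AM–6:55 PM = 9 h 22 min; less 30 min break → 8 h 52 min
Total: 6 h 17 min + 6 h 40 min + 7 h 57 min + 4 h 6 min + 8 h 52 min = 33 h 52 min.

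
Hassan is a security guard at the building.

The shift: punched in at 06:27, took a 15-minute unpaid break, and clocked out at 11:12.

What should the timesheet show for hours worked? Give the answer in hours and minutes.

4 h 30 min

The shift: 06:27–11:12 = 4 h 45 min; less 15 min break → 4 h 30 min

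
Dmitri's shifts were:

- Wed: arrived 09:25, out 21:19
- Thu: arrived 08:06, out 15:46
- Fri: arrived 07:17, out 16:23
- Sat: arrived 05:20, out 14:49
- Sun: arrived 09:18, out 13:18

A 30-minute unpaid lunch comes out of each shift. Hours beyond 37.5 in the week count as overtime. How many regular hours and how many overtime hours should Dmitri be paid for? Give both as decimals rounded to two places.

Wed: 09:25–21:19 = 11 h 54 min; less 30 min break → 11 h 24 min
Thu: 08:06–15:46 = 7 h 40 min; less 30 min break → 7 h 10 min
Fri: 07:17–16:23 = 9 h 6 min; less 30 min break → 8 h 36 min
Sat: 05:20–14:49 = 9 h 29 min; less 30 min break → 8 h 59 min
Sun: 09:18–13:18 = 4 h 0 min; less 30 min break → 3 h 30 min
Total worked: 39 h 39 min = 39.65 h.
Threshold 37.5 h → overtime 2 h 9 min, regular 37 h 30 min.

Regular 37.50 hours, overtime 2.15 hours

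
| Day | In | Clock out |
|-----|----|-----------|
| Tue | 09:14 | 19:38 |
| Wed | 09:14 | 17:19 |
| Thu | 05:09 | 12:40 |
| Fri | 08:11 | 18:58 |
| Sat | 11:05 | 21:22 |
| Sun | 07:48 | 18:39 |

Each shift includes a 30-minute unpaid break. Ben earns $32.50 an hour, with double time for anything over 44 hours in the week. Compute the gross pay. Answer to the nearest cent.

Tue: 09:14–19:38 = 10 h 24 min; less 30 min break → 9 h 54 min
Wed: 09:14–17:19 = 8 h 5 min; less 30 min break → 7 h 35 min
Thu: 05:09–12:40 = 7 h 31 min; less 30 min break → 7 h 1 min
Fri: 08:11–18:58 = 10 h 47 min; less 30 min break → 10 h 17 min
Sat: 11:05–21:22 = 10 h 17 min; less 30 min break → 9 h 47 min
Sun: 07:48–18:39 = 10 h 51 min; less 30 min break → 10 h 21 min
Total worked: 54 h 55 min = 3295 min.
Regular 44 h 0 min = 2640 min at $32.50/h; overtime 10 h 55 min = 655 min at $65.00/h.
Pay = (2640 × $32.50 + 655 × $65.00) ÷ 60 = $2139.58.

$2139.58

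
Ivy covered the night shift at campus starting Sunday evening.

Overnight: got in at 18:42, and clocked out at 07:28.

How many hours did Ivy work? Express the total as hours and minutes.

12 h 46 min

Overnight: 18:42 → midnight = 5 h 18 min; midnight → 07:28 = 7 h 28 min; span 12 h 46 min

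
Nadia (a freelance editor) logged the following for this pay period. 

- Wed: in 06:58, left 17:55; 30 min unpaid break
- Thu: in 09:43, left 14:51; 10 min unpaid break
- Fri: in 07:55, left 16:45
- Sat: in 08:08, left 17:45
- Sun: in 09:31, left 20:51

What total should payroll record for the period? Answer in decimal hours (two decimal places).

45.20 hours

Wed: 06:58–17:55 = 10 h 57 min; less 30 min break → 10 h 27 min
Thu: 09:43–14:51 = 5 h 8 min; less 10 min break → 4 h 58 min
Fri: 07:55–16:45 = 8 h 50 min
Sat: 08:08–17:45 = 9 h 37 min
Sun: 09:31–20:51 = 11 h 20 min
Total: 10 h 27 min + 4 h 58 min + 8 h 50 min + 9 h 37 min + 11 h 20 min = 45 h 12 min.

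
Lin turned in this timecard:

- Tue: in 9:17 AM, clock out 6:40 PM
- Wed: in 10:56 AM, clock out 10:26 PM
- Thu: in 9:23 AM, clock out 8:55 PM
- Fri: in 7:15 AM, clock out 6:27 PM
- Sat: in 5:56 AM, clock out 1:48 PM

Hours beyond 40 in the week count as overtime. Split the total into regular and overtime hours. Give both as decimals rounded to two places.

Regular 40.00 hours, overtime 11.48 hours

Tue: 9:17 AM–6:40 PM = 9 h 23 min
Wed: 10:56 AM–10:26 PM = 11 h 30 min
Thu: 9:23 AM–8:55 PM = 11 h 32 min
Fri: 7:15 AM–6:27 PM = 11 h 12 min
Sat: 5:56 AM–1:48 PM = 7 h 52 min
Total worked: 51 h 29 min = 51.48 h.
Threshold 40 h → overtime 11 h 29 min, regular 40 h 0 min.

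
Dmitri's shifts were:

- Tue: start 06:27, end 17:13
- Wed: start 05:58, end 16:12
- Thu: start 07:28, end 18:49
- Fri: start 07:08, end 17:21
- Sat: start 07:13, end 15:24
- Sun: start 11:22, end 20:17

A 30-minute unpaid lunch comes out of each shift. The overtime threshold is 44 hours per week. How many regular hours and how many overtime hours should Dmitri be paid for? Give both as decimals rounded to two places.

Regular 44.00 hours, overtime 12.67 hours

Tue: 06:27–17:13 = 10 h 46 min; less 30 min break → 10 h 16 min
Wed: 05:58–16:12 = 10 h 14 min; less 30 min break → 9 h 44 min
Thu: 07:28–18:49 = 11 h 21 min; less 30 min break → 10 h 51 min
Fri: 07:08–17:21 = 10 h 13 min; less 30 min break → 9 h 43 min
Sat: 07:13–15:24 = 8 h 11 min; less 30 min break → 7 h 41 min
Sun: 11:22–20:17 = 8 h 55 min; less 30 min break → 8 h 25 min
Total worked: 56 h 40 min = 56.67 h.
Threshold 44 h → overtime 12 h 40 min, regular 44 h 0 min.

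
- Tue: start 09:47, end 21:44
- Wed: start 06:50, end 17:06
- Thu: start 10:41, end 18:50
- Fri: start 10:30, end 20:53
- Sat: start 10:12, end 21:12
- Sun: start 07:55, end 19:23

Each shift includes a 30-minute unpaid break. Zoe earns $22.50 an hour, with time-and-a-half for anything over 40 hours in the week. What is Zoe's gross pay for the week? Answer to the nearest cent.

$1582.31

Tue: 09:47–21:44 = 11 h 57 min; less 30 min break → 11 h 27 min
Wed: 06:50–17:06 = 10 h 16 min; less 30 min break → 9 h 46 min
Thu: 10:41–18:50 = 8 h 9 min; less 30 min break → 7 h 39 min
Fri: 10:30–20:53 = 10 h 23 min; less 30 min break → 9 h 53 min
Sat: 10:12–21:12 = 11 h 0 min; less 30 min break → 10 h 30 min
Sun: 07:55–19:23 = 11 h 28 min; less 30 min break → 10 h 58 min
Total worked: 60 h 13 min = 3613 min.
Regular 40 h 0 min = 2400 min at $22.50/h; overtime 20 h 13 min = 1213 min at $33.75/h.
Pay = (2400 × $22.50 + 1213 × $33.75) ÷ 60 = $1582.31.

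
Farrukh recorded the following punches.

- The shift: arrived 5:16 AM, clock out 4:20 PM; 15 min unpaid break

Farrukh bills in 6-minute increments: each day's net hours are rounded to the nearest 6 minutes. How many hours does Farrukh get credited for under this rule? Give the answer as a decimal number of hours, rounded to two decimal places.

The shift: 5:16 AM–4:20 PM = 11 h 4 min − 15 min = 10 h 49 min → rounds to 10 h 48 min

10.80 hours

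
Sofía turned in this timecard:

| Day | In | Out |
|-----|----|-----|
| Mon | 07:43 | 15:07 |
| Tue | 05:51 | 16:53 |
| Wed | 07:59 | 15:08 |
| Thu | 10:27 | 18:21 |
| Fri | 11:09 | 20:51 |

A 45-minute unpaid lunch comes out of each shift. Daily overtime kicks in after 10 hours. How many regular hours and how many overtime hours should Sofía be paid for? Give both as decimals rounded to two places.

Mon: 07:43–15:07 = 7 h 24 min; less 45 min break → 6 h 39 min
Tue: 05:51–16:53 = 11 h 2 min; less 45 min break → 10 h 17 min
Wed: 07:59–15:08 = 7 h 9 min; less 45 min break → 6 h 24 min
Thu: 10:27–18:21 = 7 h 54 min; less 45 min break → 7 h 9 min
Fri: 11:09–20:51 = 9 h 42 min; less 45 min break → 8 h 57 min
Mon reg 6 h 39 min / OT 0 h 0 min; Tue reg 10 h 0 min / OT 0 h 17 min; Wed reg 6 h 24 min / OT 0 h 0 min; Thu reg 7 h 9 min / OT 0 h 0 min; Fri reg 8 h 57 min / OT 0 h 0 min.
Totals: regular 39 h 9 min, overtime 0 h 17 min.

Regular 39.15 hours, overtime 0.28 hours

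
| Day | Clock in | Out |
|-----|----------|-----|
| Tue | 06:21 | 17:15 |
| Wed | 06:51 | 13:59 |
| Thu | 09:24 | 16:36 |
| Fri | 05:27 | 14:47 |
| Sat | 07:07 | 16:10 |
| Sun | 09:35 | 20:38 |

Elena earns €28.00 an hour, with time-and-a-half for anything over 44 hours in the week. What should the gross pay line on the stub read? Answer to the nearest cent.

Tue: 06:21–17:15 = 10 h 54 min
Wed: 06:51–13:59 = 7 h 8 min
Thu: 09:24–16:36 = 7 h 12 min
Fri: 05:27–14:47 = 9 h 20 min
Sat: 07:07–16:10 = 9 h 3 min
Sun: 09:35–20:38 = 11 h 3 min
Total worked: 54 h 40 min = 3280 min.
Regular 44 h 0 min = 2640 min at €28.00/h; overtime 10 h 40 min = 640 min at €42.00/h.
Pay = (2640 × €28.00 + 640 × €42.00) ÷ 60 = €1680.00.

€1680.00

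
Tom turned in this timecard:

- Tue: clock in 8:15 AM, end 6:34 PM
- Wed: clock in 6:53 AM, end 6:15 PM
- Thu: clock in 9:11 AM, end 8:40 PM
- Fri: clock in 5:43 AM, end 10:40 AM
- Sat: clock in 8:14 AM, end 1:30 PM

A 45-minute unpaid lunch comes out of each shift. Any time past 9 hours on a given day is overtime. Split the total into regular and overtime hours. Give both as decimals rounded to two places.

Regular 35.72 hours, overtime 3.92 hours

Tue: 8:15 AM–6:34 PM = 10 h 19 min; less 45 min break → 9 h 34 min
Wed: 6:53 AM–6:15 PM = 11 h 22 min; less 45 min break → 10 h 37 min
Thu: 9:11 AM–8:40 PM = 11 h 29 min; less 45 min break → 10 h 44 min
Fri: 5:43 AM–10:40 AM = 4 h 57 min; less 45 min break → 4 h 12 min
Sat: 8:14 AM–1:30 PM = 5 h 16 min; less 45 min break → 4 h 31 min
Tue reg 9 h 0 min / OT 0 h 34 min; Wed reg 9 h 0 min / OT 1 h 37 min; Thu reg 9 h 0 min / OT 1 h 44 min; Fri reg 4 h 12 min / OT 0 h 0 min; Sat reg 4 h 31 min / OT 0 h 0 min.
Totals: regular 35 h 43 min, overtime 3 h 55 min.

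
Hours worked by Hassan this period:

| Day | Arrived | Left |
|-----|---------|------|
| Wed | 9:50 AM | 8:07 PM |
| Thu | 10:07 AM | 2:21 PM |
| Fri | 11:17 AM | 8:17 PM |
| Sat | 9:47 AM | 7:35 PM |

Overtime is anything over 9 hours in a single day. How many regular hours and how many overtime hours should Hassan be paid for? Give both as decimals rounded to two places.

Regular 31.23 hours, overtime 2.08 hours

Wed: 9:50 AM–8:07 PM = 10 h 17 min
Thu: 10:07 AM–2:21 PM = 4 h 14 min
Fri: 11:17 AM–8:17 PM = 9 h 0 min
Sat: 9:47 AM–7:35 PM = 9 h 48 min
Wed reg 9 h 0 min / OT 1 h 17 min; Thu reg 4 h 14 min / OT 0 h 0 min; Fri reg 9 h 0 min / OT 0 h 0 min; Sat reg 9 h 0 min / OT 0 h 48 min.
Totals: regular 31 h 14 min, overtime 2 h 5 min.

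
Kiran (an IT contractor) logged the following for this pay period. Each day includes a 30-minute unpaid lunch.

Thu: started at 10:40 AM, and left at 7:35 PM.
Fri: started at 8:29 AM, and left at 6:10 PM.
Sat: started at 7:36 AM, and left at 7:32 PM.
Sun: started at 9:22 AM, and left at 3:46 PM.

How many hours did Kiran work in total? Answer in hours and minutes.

34 h 56 min

Thu: 10:40 AM–7:35 PM = 8 h 55 min; less 30 min break → 8 h 25 min
Fri: 8:29 AM–6:10 PM = 9 h 41 min; less 30 min break → 9 h 11 min
Sat: 7:36 AM–7:32 PM = 11 h 56 min; less 30 min break → 11 h 26 min
Sun: 9:22 AM–3:46 PM = 6 h 24 min; less 30 min break → 5 h 54 min
Total: 8 h 25 min + 9 h 11 min + 11 h 26 min + 5 h 54 min = 34 h 56 min.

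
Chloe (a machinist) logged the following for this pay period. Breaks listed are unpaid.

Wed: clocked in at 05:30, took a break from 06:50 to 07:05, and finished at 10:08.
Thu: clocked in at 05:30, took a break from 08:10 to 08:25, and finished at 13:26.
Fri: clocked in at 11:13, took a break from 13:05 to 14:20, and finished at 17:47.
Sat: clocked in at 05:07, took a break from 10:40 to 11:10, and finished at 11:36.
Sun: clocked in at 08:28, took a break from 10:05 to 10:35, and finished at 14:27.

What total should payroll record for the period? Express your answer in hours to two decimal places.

Wed: 05:30–10:08 = 4 h 38 min; less 15 min break → 4 h 23 min
Thu: 05:30–13:26 = 7 h 56 min; less 15 min break → 7 h 41 min
Fri: 11:13–17:47 = 6 h 34 min; less 75 min break → 5 h 19 min
Sat: 05:07–11:36 = 6 h 29 min; less 30 min break → 5 h 59 min
Sun: 08:28–14:27 = 5 h 59 min; less 30 min break → 5 h 29 min
Total: 4 h 23 min + 7 h 41 min + 5 h 19 min + 5 h 59 min + 5 h 29 min = 28 h 51 min.

28.85 hours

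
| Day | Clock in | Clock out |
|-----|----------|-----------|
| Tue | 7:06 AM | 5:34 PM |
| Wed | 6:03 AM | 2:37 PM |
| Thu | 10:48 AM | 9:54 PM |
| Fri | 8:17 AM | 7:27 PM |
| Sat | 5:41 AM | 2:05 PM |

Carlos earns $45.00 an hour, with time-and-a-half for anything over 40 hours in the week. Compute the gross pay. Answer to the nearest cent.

Tue: 7:06 AM–5:34 PM = 10 h 28 min
Wed: 6:03 AM–2:37 PM = 8 h 34 min
Thu: 10:48 AM–9:54 PM = 11 h 6 min
Fri: 8:17 AM–7:27 PM = 11 h 10 min
Sat: 5:41 AM–2:05 PM = 8 h 24 min
Total worked: 49 h 42 min = 2982 min.
Regular 40 h 0 min = 2400 min at $45.00/h; overtime 9 h 42 min = 582 min at $67.50/h.
Pay = (2400 × $45.00 + 582 × $67.50) ÷ 60 = $2454.75.

$2454.75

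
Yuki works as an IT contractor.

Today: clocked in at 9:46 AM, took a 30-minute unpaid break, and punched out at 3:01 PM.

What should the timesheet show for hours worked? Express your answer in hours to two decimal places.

4.75 hours

Today: 9:46 AM–3:01 PM = 5 h 15 min; less 30 min break → 4 h 45 min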